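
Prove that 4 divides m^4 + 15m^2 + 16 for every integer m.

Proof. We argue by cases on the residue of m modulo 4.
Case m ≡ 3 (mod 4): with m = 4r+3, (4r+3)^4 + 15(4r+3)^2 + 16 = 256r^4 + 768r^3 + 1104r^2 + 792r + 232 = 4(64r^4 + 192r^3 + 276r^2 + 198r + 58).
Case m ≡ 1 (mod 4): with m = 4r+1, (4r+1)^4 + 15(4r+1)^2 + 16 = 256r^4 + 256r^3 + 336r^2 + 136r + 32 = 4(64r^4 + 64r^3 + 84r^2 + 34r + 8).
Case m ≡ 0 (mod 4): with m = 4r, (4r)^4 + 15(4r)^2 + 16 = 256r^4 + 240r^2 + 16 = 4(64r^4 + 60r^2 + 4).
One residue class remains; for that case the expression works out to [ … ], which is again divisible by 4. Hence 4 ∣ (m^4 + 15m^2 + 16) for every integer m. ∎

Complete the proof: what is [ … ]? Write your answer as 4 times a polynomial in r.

Only m ≡ 2 (mod 4) is unaccounted for. Put m = 4r+2:
(4r+2)^4 + 15(4r+2)^2 + 16 expands to 256r^4 + 512r^3 + 624r^2 + 368r + 92,
and factoring out 4 leaves 4(64r^4 + 128r^3 + 156r^2 + 92r + 23).

4(64r^4 + 128r^3 + 156r^2 + 92r + 23)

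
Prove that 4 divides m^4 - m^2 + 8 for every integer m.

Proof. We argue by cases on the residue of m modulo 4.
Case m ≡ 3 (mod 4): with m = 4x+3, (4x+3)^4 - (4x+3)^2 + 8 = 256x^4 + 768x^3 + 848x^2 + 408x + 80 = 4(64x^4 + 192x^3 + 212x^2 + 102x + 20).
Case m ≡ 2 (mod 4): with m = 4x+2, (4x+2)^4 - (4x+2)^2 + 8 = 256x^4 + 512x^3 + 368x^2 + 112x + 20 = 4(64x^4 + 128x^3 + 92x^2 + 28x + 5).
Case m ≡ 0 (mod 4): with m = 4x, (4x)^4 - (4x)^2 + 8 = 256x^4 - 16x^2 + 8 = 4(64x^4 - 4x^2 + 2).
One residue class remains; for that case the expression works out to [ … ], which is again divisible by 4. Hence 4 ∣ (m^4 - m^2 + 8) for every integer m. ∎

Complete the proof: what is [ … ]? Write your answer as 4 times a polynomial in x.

The residues treated are {3, 2, 0}, so the missing case is m ≡ 1 (mod 4); write m = 4x+1.
Then (4x+1)^4 - (4x+1)^2 + 8 = 256x^4 + 256x^3 + 80x^2 + 8x + 8 = 4(64x^4 + 64x^3 + 20x^2 + 2x + 2).

4(64x^4 + 64x^3 + 20x^2 + 2x + 2)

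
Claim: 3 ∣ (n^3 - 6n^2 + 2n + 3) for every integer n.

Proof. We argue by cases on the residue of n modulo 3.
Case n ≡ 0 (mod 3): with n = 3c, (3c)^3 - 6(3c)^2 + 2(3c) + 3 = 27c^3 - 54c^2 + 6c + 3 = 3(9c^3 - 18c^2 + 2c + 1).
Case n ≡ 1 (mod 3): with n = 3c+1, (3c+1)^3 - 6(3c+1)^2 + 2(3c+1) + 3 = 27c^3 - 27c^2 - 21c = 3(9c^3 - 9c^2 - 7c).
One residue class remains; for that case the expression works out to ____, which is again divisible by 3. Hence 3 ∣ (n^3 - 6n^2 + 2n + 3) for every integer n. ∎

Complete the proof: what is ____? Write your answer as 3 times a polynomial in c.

3(9c^3 - 10c - 3)

The residues treated are {0, 1}, so the missing case is n ≡ 2 (mod 3); write n = 3c+2.
Then (3c+2)^3 - 6(3c+2)^2 + 2(3c+2) + 3 = 27c^3 - 30c - 9 = 3(9c^3 - 10c - 3).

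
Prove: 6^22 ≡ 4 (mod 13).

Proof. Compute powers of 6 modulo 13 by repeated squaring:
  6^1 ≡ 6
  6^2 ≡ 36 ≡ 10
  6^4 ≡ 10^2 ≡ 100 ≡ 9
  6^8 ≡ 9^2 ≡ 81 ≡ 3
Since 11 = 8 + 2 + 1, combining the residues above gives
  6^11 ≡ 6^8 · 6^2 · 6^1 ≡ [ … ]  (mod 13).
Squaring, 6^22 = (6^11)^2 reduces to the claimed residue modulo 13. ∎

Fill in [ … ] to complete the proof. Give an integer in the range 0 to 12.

6^8 · 6^2 · 6^1 ≡ 3 · 10 · 6 = 180.
180 mod 13 = 11, so 6^11 ≡ 11 (mod 13).

11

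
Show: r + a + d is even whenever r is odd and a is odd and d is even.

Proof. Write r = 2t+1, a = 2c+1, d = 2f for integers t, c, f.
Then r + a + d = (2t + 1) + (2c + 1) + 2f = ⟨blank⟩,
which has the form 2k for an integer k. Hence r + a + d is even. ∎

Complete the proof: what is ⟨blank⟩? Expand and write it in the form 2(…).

Expanding: (2t + 1) + (2c + 1) + 2f = 2c + 2f + 2t + 2.
Every term is even; pulling out the factor of 2 gives 2(c + f + t + 1).

2(c + f + t + 1)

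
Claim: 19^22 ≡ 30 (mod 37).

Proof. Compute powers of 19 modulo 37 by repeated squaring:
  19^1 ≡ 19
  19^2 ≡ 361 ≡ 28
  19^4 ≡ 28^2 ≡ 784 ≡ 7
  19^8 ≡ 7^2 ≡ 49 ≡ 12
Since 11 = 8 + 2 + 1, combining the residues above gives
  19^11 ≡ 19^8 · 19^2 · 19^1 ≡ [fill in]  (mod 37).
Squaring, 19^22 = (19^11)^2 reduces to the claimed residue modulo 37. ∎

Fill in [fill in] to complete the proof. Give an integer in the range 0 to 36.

19^8 · 19^2 · 19^1 ≡ 12 · 28 · 19 = 6384.
6384 mod 37 = 20, so 19^11 ≡ 20 (mod 37).

20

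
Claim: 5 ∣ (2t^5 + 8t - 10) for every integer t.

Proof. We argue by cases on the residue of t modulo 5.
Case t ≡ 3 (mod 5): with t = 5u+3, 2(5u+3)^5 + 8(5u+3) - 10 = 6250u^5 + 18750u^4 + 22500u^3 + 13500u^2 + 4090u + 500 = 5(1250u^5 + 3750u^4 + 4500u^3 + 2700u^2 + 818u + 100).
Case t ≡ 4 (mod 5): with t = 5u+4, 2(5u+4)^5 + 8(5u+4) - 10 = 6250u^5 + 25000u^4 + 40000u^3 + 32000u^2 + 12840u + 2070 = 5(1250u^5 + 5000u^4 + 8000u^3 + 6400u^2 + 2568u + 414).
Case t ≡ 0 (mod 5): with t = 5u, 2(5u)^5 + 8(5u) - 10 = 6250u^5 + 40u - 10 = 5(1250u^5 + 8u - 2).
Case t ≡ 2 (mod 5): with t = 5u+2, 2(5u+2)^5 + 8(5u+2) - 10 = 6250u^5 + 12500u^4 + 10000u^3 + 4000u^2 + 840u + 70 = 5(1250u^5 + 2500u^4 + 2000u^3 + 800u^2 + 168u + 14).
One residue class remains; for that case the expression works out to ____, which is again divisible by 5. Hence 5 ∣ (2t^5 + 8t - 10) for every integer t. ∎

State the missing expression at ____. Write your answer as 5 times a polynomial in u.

5(1250u^5 + 1250u^4 + 500u^3 + 100u^2 + 18u)

Only t ≡ 1 (mod 5) is unaccounted for. Put t = 5u+1:
2(5u+1)^5 + 8(5u+1) - 10 expands to 6250u^5 + 6250u^4 + 2500u^3 + 500u^2 + 90u,
and factoring out 5 leaves 5(1250u^5 + 1250u^4 + 500u^3 + 100u^2 + 18u).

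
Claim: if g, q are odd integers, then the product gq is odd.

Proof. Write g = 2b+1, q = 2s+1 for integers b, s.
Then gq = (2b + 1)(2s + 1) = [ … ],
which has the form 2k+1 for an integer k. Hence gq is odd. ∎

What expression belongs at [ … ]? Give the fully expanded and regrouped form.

2(2bs + b + s) + 1

(2b + 1)(2s + 1) = 4bs + 2b + 2s + 1
= 2(2bs + b + s) + 1.
Since 2bs + b + s is an integer, the product is of the form 2k+1 for an integer k.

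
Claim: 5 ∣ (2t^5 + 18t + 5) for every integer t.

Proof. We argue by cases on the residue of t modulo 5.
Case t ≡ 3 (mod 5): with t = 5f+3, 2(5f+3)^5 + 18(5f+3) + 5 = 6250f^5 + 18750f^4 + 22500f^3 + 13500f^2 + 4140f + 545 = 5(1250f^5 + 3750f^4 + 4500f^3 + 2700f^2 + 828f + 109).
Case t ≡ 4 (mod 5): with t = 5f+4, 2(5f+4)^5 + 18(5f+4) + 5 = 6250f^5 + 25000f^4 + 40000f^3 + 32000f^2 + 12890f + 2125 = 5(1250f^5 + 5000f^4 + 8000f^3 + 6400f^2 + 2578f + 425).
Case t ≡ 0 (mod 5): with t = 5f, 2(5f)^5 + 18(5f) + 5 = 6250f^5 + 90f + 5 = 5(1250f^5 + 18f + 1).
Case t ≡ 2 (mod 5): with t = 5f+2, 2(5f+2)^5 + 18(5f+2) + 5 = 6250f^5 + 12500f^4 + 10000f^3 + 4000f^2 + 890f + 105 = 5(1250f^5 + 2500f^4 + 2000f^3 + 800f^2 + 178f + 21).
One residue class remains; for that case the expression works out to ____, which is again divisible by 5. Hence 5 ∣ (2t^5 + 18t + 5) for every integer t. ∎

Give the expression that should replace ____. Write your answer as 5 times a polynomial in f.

5(1250f^5 + 1250f^4 + 500f^3 + 100f^2 + 28f + 5)

The residues treated are {3, 4, 0, 2}, so the missing case is t ≡ 1 (mod 5); write t = 5f+1.
Then 2(5f+1)^5 + 18(5f+1) + 5 = 6250f^5 + 6250f^4 + 2500f^3 + 500f^2 + 140f + 25 = 5(1250f^5 + 1250f^4 + 500f^3 + 100f^2 + 28f + 5).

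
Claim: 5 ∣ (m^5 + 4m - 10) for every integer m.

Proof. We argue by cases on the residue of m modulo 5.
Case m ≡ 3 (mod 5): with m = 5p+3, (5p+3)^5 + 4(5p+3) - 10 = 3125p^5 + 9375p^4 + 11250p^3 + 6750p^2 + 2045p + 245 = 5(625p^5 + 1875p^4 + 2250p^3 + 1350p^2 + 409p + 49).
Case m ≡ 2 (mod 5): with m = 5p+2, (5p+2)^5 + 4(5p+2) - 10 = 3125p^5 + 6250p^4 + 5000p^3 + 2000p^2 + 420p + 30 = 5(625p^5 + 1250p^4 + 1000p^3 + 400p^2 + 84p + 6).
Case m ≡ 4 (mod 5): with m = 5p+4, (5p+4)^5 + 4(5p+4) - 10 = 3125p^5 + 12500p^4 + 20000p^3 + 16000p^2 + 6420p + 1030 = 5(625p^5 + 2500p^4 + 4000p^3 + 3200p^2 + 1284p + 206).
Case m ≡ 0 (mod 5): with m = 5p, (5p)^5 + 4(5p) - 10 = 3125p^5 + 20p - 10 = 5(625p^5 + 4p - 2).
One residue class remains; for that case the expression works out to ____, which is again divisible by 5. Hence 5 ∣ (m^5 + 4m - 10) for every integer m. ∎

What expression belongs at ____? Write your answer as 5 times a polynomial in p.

5(625p^5 + 625p^4 + 250p^3 + 50p^2 + 9p - 1)

Only m ≡ 1 (mod 5) is unaccounted for. Put m = 5p+1:
(5p+1)^5 + 4(5p+1) - 10 expands to 3125p^5 + 3125p^4 + 1250p^3 + 250p^2 + 45p - 5,
and factoring out 5 leaves 5(625p^5 + 625p^4 + 250p^3 + 50p^2 + 9p - 1).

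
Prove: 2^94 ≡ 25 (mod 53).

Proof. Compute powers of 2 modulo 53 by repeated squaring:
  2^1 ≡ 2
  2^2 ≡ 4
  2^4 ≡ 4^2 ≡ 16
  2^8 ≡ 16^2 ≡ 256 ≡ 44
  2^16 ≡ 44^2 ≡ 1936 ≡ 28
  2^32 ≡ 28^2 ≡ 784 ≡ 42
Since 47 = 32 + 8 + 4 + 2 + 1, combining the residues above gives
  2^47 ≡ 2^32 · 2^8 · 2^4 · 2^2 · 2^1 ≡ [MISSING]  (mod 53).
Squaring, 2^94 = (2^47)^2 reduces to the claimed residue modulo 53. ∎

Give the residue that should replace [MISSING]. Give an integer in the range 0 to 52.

2^32 · 2^8 · 2^4 · 2^2 · 2^1 ≡ 42 · 44 · 16 · 4 · 2 = 236544.
236544 mod 53 = 5, so 2^47 ≡ 5 (mod 53).

5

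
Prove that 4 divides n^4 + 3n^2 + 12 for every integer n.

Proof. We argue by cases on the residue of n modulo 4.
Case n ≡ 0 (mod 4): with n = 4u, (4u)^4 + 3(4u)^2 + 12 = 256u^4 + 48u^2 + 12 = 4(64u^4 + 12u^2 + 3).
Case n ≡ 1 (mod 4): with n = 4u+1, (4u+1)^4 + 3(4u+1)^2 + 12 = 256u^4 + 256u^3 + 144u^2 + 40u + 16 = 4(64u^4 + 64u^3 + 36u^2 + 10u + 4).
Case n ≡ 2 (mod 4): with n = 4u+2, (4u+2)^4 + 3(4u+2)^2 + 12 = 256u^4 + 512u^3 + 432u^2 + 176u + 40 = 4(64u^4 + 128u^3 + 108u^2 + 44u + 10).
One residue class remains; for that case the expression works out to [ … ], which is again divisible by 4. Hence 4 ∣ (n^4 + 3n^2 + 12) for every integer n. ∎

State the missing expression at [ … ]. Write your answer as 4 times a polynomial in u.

4(64u^4 + 192u^3 + 228u^2 + 126u + 30)

The residues treated are {0, 1, 2}, so the missing case is n ≡ 3 (mod 4); write n = 4u+3.
Then (4u+3)^4 + 3(4u+3)^2 + 12 = 256u^4 + 768u^3 + 912u^2 + 504u + 120 = 4(64u^4 + 192u^3 + 228u^2 + 126u + 30).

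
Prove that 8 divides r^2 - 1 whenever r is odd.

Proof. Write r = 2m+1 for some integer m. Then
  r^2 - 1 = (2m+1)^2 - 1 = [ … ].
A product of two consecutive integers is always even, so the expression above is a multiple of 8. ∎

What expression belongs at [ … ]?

(2m+1)^2 - 1 = 4m^2 + 4m + 1 - 1 = 4m^2 + 4m = 4m(m+1).
Since m and m+1 are consecutive, m(m+1) is even, and 4·(even) is a multiple of 8.

4m(m + 1)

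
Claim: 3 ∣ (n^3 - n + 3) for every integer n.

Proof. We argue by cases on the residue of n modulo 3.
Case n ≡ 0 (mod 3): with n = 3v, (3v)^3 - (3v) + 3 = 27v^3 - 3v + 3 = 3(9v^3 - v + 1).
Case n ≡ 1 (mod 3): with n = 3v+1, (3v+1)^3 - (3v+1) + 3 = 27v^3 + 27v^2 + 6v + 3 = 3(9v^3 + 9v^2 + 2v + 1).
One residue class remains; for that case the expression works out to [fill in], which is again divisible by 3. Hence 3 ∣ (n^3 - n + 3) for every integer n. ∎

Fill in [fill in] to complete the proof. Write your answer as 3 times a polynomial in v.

Only n ≡ 2 (mod 3) is unaccounted for. Put n = 3v+2:
(3v+2)^3 - (3v+2) + 3 expands to 27v^3 + 54v^2 + 33v + 9,
and factoring out 3 leaves 3(9v^3 + 18v^2 + 11v + 3).

3(9v^3 + 18v^2 + 11v + 3)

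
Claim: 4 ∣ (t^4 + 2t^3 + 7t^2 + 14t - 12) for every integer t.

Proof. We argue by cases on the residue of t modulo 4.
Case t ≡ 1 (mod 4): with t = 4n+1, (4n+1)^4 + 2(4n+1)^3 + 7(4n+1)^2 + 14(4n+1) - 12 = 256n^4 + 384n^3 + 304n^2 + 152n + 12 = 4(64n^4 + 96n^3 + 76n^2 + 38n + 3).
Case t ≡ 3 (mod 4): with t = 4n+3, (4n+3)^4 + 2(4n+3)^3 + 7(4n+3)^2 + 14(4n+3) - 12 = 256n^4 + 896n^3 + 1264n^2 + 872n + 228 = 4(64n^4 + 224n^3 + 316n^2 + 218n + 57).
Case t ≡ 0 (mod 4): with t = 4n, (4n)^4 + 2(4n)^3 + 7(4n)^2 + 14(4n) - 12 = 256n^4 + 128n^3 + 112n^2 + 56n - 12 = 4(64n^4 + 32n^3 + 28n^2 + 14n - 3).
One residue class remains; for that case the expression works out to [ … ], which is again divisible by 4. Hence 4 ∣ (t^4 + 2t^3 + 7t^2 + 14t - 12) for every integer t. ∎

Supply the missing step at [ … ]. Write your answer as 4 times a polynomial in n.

Only t ≡ 2 (mod 4) is unaccounted for. Put t = 4n+2:
(4n+2)^4 + 2(4n+2)^3 + 7(4n+2)^2 + 14(4n+2) - 12 expands to 256n^4 + 640n^3 + 688n^2 + 392n + 76,
and factoring out 4 leaves 4(64n^4 + 160n^3 + 172n^2 + 98n + 19).

4(64n^4 + 160n^3 + 172n^2 + 98n + 19)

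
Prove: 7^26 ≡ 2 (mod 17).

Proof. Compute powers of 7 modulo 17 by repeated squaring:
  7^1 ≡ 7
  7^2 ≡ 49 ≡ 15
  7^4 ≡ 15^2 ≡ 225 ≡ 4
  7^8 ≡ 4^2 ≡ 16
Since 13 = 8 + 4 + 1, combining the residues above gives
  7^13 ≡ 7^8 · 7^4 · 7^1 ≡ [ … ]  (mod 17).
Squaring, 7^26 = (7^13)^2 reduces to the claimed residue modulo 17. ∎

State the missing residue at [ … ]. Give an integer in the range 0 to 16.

6

7^8 · 7^4 · 7^1 ≡ 16 · 4 · 7 = 448.
448 mod 17 = 6, so 7^13 ≡ 6 (mod 17).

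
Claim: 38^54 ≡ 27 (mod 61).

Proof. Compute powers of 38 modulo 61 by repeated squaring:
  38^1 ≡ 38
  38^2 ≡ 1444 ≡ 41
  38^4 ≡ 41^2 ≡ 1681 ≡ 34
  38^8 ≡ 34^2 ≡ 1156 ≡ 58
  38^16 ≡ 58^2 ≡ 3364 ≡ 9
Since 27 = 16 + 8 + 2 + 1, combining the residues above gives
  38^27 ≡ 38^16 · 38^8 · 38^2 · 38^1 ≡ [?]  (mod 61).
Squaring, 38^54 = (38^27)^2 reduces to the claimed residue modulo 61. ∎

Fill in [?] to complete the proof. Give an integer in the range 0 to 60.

Multiply the listed residues: 9 · 58 · 41 · 38 = 522 → 21402 → 813276.
Reducing modulo 61: 813276 = 13332·61 + 24, so 38^27 ≡ 24.

24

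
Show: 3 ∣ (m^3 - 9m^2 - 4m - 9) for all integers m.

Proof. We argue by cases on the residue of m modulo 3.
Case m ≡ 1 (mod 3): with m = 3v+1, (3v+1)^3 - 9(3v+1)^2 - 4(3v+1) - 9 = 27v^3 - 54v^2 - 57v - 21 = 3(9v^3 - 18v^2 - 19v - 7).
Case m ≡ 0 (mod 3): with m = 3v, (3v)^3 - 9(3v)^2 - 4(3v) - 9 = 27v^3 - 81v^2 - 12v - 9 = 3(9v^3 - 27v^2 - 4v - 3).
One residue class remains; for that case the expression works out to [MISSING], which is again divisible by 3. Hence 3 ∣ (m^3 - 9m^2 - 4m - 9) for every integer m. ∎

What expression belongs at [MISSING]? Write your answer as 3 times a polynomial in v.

The residues treated are {1, 0}, so the missing case is m ≡ 2 (mod 3); write m = 3v+2.
Then (3v+2)^3 - 9(3v+2)^2 - 4(3v+2) - 9 = 27v^3 - 27v^2 - 84v - 45 = 3(9v^3 - 9v^2 - 28v - 15).

3(9v^3 - 9v^2 - 28v - 15)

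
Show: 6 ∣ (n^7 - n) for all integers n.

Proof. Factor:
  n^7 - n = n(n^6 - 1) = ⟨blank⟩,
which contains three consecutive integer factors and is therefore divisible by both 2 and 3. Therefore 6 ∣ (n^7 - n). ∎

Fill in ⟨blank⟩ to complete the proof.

(n - 1)n(n + 1)(n^4 + n^2 + 1)

n^6 - 1 = (n^2 - 1)(n^4 + n^2 + 1), and n^2 - 1 = (n-1)(n+1).
So n(n^6 - 1) = (n - 1)n(n + 1)(n^4 + n^2 + 1).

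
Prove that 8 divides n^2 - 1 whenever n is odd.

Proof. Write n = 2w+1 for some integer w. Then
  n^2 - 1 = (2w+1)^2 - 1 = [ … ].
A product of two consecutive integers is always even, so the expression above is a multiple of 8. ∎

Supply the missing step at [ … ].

4w(w + 1)

(2w+1)^2 - 1 = 4w^2 + 4w + 1 - 1 = 4w^2 + 4w = 4w(w+1).
Since w and w+1 are consecutive, w(w+1) is even, and 4·(even) is a multiple of 8.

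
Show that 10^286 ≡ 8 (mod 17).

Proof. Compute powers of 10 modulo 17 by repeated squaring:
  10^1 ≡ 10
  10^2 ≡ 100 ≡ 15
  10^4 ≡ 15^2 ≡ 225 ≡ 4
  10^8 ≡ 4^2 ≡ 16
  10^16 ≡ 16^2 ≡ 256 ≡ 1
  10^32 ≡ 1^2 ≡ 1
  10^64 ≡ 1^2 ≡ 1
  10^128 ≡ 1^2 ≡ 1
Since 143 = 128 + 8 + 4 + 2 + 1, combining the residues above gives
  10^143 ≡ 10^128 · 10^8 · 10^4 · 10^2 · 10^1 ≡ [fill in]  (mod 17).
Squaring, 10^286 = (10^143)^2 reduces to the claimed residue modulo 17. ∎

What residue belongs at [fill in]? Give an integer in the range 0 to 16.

10^128 · 10^8 · 10^4 · 10^2 · 10^1 ≡ 1 · 16 · 4 · 15 · 10 = 9600.
9600 mod 17 = 12, so 10^143 ≡ 12 (mod 17).

12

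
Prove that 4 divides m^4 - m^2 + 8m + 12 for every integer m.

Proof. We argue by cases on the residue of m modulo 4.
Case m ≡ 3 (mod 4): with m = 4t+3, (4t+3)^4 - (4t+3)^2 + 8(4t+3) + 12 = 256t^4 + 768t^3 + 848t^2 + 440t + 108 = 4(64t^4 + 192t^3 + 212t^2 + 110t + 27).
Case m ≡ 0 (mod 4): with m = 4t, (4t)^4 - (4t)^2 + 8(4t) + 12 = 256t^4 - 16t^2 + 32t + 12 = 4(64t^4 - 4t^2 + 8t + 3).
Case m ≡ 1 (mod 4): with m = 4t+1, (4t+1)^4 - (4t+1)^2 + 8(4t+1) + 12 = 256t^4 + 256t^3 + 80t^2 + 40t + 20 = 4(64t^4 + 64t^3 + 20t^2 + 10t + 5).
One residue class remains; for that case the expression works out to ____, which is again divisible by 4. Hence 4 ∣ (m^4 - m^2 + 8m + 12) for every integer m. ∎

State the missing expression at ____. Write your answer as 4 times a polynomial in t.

Only m ≡ 2 (mod 4) is unaccounted for. Put m = 4t+2:
(4t+2)^4 - (4t+2)^2 + 8(4t+2) + 12 expands to 256t^4 + 512t^3 + 368t^2 + 144t + 40,
and factoring out 4 leaves 4(64t^4 + 128t^3 + 92t^2 + 36t + 10).

4(64t^4 + 128t^3 + 92t^2 + 36t + 10)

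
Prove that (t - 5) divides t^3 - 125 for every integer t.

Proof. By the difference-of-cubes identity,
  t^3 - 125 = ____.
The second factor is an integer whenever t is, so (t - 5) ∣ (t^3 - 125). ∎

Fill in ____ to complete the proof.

Polynomial division of t^3 - 125 by t - 5 leaves remainder 0 and quotient t^2 + 5t + 25.
Hence t^3 - 125 = (t - 5)(t^2 + 5t + 25).

(t - 5)(t^2 + 5t + 25)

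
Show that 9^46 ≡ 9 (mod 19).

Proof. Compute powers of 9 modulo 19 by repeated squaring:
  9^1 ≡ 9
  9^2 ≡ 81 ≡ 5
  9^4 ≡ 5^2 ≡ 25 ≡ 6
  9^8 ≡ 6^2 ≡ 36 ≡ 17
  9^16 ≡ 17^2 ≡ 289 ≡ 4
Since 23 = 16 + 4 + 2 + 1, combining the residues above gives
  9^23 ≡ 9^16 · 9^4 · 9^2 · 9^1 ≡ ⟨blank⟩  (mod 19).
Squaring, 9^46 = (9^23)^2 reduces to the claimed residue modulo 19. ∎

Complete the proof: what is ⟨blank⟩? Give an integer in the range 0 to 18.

16

9^16 · 9^4 · 9^2 · 9^1 ≡ 4 · 6 · 5 · 9 = 1080.
1080 mod 19 = 16, so 9^23 ≡ 16 (mod 19).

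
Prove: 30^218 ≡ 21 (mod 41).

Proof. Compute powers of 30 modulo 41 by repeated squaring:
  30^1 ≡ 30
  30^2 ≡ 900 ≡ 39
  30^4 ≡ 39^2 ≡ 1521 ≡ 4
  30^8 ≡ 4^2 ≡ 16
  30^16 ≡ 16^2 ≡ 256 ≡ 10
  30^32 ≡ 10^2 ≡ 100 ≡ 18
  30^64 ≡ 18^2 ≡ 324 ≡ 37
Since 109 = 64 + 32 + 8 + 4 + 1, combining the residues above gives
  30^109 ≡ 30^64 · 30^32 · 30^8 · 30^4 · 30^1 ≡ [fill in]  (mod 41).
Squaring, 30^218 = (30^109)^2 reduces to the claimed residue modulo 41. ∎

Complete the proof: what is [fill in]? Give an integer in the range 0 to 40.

12

30^64 · 30^32 · 30^8 · 30^4 · 30^1 ≡ 37 · 18 · 16 · 4 · 30 = 1278720.
1278720 mod 41 = 12, so 30^109 ≡ 12 (mod 41).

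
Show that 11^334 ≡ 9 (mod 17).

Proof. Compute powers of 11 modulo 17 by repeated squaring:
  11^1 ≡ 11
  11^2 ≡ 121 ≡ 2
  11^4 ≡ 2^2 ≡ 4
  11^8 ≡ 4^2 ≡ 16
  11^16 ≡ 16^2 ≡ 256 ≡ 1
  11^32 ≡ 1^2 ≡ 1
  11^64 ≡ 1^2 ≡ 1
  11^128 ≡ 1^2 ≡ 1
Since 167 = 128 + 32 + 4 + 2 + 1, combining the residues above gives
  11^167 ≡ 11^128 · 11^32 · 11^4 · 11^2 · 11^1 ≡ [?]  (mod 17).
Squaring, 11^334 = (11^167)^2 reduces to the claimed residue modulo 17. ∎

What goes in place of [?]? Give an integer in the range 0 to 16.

11^128 · 11^32 · 11^4 · 11^2 · 11^1 ≡ 1 · 1 · 4 · 2 · 11 = 88.
88 mod 17 = 3, so 11^167 ≡ 3 (mod 17).

3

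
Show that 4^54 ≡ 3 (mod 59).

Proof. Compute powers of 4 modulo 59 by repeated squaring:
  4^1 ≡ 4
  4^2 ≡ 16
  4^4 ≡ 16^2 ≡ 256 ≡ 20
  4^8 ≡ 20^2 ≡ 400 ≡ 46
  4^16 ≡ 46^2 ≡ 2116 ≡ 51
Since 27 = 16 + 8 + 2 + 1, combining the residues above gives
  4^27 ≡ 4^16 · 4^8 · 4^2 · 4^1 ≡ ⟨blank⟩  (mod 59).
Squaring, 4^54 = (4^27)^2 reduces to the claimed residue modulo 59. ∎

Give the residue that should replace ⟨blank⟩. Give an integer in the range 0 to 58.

Multiply the listed residues: 51 · 46 · 16 · 4 = 2346 → 37536 → 150144.
Reducing modulo 59: 150144 = 2544·59 + 48, so 4^27 ≡ 48.

48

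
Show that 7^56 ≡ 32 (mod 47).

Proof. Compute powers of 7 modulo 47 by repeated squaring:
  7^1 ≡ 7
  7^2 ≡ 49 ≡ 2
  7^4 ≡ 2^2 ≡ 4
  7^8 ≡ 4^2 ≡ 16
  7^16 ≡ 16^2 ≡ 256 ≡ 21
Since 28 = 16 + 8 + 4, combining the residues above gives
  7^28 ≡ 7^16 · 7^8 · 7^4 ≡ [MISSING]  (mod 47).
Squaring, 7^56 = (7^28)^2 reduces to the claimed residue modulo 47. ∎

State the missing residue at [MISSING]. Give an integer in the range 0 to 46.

28

Multiply the listed residues: 21 · 16 · 4 = 336 → 1344.
Reducing modulo 47: 1344 = 28·47 + 28, so 7^28 ≡ 28.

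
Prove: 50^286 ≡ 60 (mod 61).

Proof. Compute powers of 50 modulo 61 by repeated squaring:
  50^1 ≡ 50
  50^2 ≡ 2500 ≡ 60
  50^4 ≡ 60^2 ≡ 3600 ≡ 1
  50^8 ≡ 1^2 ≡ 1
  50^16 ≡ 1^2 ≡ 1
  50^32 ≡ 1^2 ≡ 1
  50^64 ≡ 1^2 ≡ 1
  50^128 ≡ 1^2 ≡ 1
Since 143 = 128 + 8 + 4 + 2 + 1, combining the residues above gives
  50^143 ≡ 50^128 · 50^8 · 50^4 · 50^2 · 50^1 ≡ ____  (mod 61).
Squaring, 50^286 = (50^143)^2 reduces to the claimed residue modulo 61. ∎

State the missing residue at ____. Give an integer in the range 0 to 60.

11

Multiply the listed residues: 1 · 1 · 1 · 60 · 50 = 1 → 1 → 60 → 3000.
Reducing modulo 61: 3000 = 49·61 + 11, so 50^143 ≡ 11.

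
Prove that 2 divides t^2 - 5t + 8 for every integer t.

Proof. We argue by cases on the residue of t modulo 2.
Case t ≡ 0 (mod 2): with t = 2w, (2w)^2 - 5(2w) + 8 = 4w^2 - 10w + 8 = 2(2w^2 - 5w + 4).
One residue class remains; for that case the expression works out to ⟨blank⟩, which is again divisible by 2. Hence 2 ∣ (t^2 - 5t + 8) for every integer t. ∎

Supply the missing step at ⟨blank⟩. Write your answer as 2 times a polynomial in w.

2(2w^2 - 3w + 2)

Only t ≡ 1 (mod 2) is unaccounted for. Put t = 2w+1:
(2w+1)^2 - 5(2w+1) + 8 expands to 4w^2 - 6w + 4,
and factoring out 2 leaves 2(2w^2 - 3w + 2).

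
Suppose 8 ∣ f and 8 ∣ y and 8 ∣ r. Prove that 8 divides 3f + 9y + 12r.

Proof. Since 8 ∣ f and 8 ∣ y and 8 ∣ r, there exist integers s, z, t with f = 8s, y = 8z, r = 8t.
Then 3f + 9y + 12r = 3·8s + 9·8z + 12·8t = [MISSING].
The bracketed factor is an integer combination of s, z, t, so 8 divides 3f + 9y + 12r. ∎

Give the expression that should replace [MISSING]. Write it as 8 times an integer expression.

Each term has a factor of 8: 3·8s + 9·8z + 12·8t = 8·(3s + 12t + 9z).
Since 3s + 12t + 9z is an integer, 8 ∣ (3f + 9y + 12r).

8(3s + 12t + 9z)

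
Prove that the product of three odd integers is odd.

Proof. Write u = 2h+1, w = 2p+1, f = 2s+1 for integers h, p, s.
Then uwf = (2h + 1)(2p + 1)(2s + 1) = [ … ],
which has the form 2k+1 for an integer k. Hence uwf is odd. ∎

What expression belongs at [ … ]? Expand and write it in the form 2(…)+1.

2(4hps + 2hp + 2hs + h + 2ps + p + s) + 1

Expanding: (2h + 1)(2p + 1)(2s + 1) = 8hps + 4hp + 4hs + 2h + 4ps + 2p + 2s + 1.
Every term except the constant is even, so this is 2(4hps + 2hp + 2hs + h + 2ps + p + s) + 1,
and 4hps + 2hp + 2hs + h + 2ps + p + s ∈ ℤ gives the required form.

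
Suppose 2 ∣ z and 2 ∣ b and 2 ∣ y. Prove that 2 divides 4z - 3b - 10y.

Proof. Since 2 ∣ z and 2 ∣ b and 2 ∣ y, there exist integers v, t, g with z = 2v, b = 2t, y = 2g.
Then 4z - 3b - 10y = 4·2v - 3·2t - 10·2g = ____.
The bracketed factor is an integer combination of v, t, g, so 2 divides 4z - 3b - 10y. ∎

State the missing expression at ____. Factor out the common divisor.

2(-10g - 3t + 4v)

Pull the common 2 out of every term: 4·2v - 3·2t - 10·2g = 2(-10g - 3t + 4v).
-10g - 3t + 4v is an integer, which exhibits the divisibility.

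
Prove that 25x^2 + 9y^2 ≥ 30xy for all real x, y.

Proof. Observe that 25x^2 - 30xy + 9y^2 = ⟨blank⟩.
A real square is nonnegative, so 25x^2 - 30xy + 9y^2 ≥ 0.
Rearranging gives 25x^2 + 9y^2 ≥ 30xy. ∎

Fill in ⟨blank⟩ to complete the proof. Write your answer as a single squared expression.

25x^2 - 30xy + 9y^2 is a perfect-square trinomial: the outer terms are (5x)^2 and (3y)^2, and the cross term is -2·5x·3y.
So 25x^2 - 30xy + 9y^2 = (5x - 3y)^2 ≥ 0.

(5x - 3y)^2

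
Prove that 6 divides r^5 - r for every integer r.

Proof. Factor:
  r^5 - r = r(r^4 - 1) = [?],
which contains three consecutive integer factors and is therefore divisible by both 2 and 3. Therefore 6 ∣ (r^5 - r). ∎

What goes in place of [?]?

r^4 - 1 = (r^2 - 1)(r^2 + 1), and r^2 - 1 = (r-1)(r+1).
So r(r^4 - 1) = (r - 1)r(r + 1)(r^2 + 1).

(r - 1)r(r + 1)(r^2 + 1)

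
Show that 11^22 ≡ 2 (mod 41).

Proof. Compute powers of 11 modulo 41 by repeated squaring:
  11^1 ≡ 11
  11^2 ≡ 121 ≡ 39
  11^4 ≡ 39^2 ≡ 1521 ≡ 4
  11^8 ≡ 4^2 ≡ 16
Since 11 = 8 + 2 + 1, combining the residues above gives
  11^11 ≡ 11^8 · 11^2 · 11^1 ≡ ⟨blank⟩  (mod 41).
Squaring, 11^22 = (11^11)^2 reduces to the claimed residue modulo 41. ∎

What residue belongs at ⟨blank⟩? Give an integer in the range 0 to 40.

17

Multiply the listed residues: 16 · 39 · 11 = 624 → 6864.
Reducing modulo 41: 6864 = 167·41 + 17, so 11^11 ≡ 17.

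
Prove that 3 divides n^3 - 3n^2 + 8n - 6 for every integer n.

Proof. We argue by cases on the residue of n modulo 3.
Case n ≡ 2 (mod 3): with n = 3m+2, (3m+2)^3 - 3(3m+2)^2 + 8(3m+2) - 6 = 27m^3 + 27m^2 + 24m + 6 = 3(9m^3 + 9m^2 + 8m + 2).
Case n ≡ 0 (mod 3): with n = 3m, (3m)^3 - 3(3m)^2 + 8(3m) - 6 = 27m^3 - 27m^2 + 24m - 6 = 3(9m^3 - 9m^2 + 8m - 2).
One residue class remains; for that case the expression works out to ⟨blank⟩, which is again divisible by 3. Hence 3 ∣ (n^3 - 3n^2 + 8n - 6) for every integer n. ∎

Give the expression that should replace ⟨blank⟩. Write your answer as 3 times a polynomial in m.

The residues treated are {2, 0}, so the missing case is n ≡ 1 (mod 3); write n = 3m+1.
Then (3m+1)^3 - 3(3m+1)^2 + 8(3m+1) - 6 = 27m^3 + 15m = 3(9m^3 + 5m).

3(9m^3 + 5m)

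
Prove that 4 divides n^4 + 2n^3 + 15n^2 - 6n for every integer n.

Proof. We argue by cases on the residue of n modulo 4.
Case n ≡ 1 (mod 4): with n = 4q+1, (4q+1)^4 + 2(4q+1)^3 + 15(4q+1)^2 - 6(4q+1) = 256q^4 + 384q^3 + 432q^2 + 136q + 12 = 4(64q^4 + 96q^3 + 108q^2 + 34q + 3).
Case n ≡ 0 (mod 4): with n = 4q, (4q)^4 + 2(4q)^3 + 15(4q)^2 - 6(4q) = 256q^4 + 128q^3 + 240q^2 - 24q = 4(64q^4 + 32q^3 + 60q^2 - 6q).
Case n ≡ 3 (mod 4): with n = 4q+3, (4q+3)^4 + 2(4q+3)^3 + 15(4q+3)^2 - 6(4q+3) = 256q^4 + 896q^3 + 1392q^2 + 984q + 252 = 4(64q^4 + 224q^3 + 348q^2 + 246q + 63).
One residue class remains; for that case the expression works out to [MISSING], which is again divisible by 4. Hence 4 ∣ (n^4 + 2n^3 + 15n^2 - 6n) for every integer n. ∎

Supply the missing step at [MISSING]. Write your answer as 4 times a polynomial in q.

Only n ≡ 2 (mod 4) is unaccounted for. Put n = 4q+2:
(4q+2)^4 + 2(4q+2)^3 + 15(4q+2)^2 - 6(4q+2) expands to 256q^4 + 640q^3 + 816q^2 + 440q + 80,
and factoring out 4 leaves 4(64q^4 + 160q^3 + 204q^2 + 110q + 20).

4(64q^4 + 160q^3 + 204q^2 + 110q + 20)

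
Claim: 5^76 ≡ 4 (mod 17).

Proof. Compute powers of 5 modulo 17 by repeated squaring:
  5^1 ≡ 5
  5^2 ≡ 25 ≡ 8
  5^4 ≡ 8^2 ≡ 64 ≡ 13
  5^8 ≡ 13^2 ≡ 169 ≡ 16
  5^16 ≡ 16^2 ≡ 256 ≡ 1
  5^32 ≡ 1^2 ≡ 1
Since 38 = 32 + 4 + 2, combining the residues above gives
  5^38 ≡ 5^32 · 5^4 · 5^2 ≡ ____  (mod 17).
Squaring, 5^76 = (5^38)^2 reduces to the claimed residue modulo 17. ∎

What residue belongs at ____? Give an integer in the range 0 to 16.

2

Multiply the listed residues: 1 · 13 · 8 = 13 → 104.
Reducing modulo 17: 104 = 6·17 + 2, so 5^38 ≡ 2.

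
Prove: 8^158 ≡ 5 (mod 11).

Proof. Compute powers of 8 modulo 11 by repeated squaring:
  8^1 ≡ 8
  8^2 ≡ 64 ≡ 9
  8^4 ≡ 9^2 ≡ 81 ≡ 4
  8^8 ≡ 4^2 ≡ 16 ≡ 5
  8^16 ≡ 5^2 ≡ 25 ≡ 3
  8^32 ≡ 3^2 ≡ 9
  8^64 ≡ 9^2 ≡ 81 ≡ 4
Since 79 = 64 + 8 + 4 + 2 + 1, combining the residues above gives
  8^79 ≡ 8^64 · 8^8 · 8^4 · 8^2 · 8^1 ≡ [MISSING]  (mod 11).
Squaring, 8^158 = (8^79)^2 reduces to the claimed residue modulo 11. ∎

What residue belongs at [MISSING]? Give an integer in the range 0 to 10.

Multiply the listed residues: 4 · 5 · 4 · 9 · 8 = 20 → 80 → 720 → 5760.
Reducing modulo 11: 5760 = 523·11 + 7, so 8^79 ≡ 7.

7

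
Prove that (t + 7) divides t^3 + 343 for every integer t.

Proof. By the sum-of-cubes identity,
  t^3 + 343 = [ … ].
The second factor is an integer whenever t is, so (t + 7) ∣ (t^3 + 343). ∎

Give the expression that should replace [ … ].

a^3 + b^3 = (a + b)(a^2 - ab + b^2). With a = t, b = 7:
t^3 + 343 = (t + 7)(t^2 - 7t + 49).

(t + 7)(t^2 - 7t + 49)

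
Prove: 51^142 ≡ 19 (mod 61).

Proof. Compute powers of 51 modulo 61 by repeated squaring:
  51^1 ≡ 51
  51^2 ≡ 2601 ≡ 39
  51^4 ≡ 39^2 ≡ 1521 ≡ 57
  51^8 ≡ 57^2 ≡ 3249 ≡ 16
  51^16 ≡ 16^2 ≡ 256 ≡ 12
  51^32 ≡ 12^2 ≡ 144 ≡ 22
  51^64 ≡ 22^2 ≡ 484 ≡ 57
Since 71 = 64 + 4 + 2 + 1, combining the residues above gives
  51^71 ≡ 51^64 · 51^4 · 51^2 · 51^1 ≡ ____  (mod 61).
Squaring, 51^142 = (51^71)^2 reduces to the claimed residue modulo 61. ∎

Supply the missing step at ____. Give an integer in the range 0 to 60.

43

51^64 · 51^4 · 51^2 · 51^1 ≡ 57 · 57 · 39 · 51 = 6462261.
6462261 mod 61 = 43, so 51^71 ≡ 43 (mod 61).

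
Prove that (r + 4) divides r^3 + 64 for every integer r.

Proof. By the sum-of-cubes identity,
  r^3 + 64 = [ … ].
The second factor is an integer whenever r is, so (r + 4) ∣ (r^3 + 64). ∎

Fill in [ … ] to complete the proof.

a^3 + b^3 = (a + b)(a^2 - ab + b^2). With a = r, b = 4:
r^3 + 64 = (r + 4)(r^2 - 4r + 16).

(r + 4)(r^2 - 4r + 16)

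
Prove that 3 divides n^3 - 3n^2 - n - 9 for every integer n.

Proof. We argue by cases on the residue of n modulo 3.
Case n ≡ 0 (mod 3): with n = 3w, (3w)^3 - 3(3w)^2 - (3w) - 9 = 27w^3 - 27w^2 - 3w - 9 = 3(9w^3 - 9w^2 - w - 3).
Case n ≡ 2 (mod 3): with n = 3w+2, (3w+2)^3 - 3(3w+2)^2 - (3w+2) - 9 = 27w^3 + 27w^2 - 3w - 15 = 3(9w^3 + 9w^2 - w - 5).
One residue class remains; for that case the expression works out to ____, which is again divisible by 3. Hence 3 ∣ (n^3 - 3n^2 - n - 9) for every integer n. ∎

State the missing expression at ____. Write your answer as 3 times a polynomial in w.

Only n ≡ 1 (mod 3) is unaccounted for. Put n = 3w+1:
(3w+1)^3 - 3(3w+1)^2 - (3w+1) - 9 expands to 27w^3 - 12w - 12,
and factoring out 3 leaves 3(9w^3 - 4w - 4).

3(9w^3 - 4w - 4)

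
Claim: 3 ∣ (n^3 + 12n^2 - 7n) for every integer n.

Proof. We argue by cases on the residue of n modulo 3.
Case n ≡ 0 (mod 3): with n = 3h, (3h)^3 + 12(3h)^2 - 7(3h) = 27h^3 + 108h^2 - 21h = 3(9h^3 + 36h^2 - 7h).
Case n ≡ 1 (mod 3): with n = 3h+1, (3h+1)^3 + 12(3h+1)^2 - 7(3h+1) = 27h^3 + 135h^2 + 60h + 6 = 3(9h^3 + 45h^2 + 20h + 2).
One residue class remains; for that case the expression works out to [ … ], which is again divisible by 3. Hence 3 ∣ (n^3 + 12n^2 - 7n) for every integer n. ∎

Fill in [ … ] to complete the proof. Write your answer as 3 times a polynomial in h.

3(9h^3 + 54h^2 + 53h + 14)

Only n ≡ 2 (mod 3) is unaccounted for. Put n = 3h+2:
(3h+2)^3 + 12(3h+2)^2 - 7(3h+2) expands to 27h^3 + 162h^2 + 159h + 42,
and factoring out 3 leaves 3(9h^3 + 54h^2 + 53h + 14).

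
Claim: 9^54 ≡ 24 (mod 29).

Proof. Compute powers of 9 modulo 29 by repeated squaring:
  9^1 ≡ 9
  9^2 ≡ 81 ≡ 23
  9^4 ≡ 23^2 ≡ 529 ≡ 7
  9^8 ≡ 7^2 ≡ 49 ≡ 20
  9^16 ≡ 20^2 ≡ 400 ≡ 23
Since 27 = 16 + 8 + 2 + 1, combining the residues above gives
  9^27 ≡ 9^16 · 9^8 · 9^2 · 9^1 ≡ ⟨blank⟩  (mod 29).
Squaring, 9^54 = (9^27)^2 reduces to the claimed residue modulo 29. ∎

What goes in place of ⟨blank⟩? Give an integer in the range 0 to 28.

9^16 · 9^8 · 9^2 · 9^1 ≡ 23 · 20 · 23 · 9 = 95220.
95220 mod 29 = 13, so 9^27 ≡ 13 (mod 29).

13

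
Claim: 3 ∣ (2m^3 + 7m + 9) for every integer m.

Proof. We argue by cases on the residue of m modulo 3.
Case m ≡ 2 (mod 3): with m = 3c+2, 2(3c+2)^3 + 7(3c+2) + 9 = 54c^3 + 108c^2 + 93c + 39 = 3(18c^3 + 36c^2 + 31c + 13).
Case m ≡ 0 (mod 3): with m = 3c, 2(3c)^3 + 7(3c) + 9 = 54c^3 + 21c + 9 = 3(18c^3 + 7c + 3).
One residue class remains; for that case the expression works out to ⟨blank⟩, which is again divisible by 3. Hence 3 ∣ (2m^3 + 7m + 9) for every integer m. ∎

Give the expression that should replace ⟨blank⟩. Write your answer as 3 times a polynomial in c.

3(18c^3 + 18c^2 + 13c + 6)

Only m ≡ 1 (mod 3) is unaccounted for. Put m = 3c+1:
2(3c+1)^3 + 7(3c+1) + 9 expands to 54c^3 + 54c^2 + 39c + 18,
and factoring out 3 leaves 3(18c^3 + 18c^2 + 13c + 6).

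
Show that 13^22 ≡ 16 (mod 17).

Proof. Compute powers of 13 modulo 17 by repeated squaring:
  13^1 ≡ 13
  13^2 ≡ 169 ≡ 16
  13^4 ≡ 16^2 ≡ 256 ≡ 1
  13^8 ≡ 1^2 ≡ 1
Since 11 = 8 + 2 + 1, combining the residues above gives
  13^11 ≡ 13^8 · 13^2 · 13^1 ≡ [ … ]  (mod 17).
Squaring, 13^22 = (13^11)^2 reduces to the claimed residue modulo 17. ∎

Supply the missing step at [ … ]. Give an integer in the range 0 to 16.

4

Multiply the listed residues: 1 · 16 · 13 = 16 → 208.
Reducing modulo 17: 208 = 12·17 + 4, so 13^11 ≡ 4.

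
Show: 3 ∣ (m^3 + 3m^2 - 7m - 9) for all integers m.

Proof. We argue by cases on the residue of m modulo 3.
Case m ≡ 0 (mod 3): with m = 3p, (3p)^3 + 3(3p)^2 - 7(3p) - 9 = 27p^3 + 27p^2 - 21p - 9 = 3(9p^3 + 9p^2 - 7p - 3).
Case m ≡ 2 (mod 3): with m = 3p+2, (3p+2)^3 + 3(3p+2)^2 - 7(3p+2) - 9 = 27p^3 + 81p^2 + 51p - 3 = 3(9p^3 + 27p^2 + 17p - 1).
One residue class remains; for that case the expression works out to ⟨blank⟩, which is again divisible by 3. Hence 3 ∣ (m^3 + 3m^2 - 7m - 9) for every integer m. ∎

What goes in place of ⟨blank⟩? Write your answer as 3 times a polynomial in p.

Only m ≡ 1 (mod 3) is unaccounted for. Put m = 3p+1:
(3p+1)^3 + 3(3p+1)^2 - 7(3p+1) - 9 expands to 27p^3 + 54p^2 + 6p - 12,
and factoring out 3 leaves 3(9p^3 + 18p^2 + 2p - 4).

3(9p^3 + 18p^2 + 2p - 4)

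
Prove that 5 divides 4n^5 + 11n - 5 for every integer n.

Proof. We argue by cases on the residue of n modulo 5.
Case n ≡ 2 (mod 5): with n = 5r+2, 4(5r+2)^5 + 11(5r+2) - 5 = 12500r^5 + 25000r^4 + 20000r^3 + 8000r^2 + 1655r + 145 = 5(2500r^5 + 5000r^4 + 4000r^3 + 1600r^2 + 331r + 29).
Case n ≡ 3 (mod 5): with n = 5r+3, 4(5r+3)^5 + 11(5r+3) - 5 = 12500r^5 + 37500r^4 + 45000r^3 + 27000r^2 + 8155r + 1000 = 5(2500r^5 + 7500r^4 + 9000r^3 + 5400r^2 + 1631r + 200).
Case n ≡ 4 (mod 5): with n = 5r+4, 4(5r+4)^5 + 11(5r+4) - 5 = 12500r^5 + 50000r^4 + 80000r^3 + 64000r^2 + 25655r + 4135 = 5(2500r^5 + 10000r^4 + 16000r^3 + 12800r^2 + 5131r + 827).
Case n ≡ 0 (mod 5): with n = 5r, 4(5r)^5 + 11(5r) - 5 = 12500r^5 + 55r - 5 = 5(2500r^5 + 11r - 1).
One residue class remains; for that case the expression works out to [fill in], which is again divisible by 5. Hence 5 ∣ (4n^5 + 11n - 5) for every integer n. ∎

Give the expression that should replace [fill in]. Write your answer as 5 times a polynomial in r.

The residues treated are {2, 3, 4, 0}, so the missing case is n ≡ 1 (mod 5); write n = 5r+1.
Then 4(5r+1)^5 + 11(5r+1) - 5 = 12500r^5 + 12500r^4 + 5000r^3 + 1000r^2 + 155r + 10 = 5(2500r^5 + 2500r^4 + 1000r^3 + 200r^2 + 31r + 2).

5(2500r^5 + 2500r^4 + 1000r^3 + 200r^2 + 31r + 2)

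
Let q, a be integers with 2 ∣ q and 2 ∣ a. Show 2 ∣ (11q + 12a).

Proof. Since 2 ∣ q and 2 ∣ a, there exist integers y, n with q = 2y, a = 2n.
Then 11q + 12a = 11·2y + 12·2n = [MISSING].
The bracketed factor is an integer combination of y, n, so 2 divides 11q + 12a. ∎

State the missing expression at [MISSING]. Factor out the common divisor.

Each term has a factor of 2: 11·2y + 12·2n = 2·(12n + 11y).
Since 12n + 11y is an integer, 2 ∣ (11q + 12a).

2(12n + 11y)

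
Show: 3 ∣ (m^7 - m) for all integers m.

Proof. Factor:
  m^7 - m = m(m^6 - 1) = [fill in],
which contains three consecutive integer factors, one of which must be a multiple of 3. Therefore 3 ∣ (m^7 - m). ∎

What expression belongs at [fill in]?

m^6 - 1 = (m^2 - 1)(m^4 + m^2 + 1), and m^2 - 1 = (m-1)(m+1).
So m(m^6 - 1) = (m - 1)m(m + 1)(m^4 + m^2 + 1).

(m - 1)m(m + 1)(m^4 + m^2 + 1)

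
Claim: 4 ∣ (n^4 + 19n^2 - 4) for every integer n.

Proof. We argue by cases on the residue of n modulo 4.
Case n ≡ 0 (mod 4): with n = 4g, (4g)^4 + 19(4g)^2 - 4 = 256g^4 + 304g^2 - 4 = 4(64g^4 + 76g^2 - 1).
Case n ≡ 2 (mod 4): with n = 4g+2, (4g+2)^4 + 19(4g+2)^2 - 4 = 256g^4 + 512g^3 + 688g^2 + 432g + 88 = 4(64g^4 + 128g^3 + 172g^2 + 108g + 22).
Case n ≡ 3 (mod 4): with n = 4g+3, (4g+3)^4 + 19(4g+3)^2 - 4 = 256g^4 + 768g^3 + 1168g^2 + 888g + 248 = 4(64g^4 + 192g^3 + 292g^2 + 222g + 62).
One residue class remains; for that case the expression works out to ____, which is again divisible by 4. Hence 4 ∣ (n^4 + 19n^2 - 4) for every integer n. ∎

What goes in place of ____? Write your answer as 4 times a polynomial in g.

The residues treated are {0, 2, 3}, so the missing case is n ≡ 1 (mod 4); write n = 4g+1.
Then (4g+1)^4 + 19(4g+1)^2 - 4 = 256g^4 + 256g^3 + 400g^2 + 168g + 16 = 4(64g^4 + 64g^3 + 100g^2 + 42g + 4).

4(64g^4 + 64g^3 + 100g^2 + 42g + 4)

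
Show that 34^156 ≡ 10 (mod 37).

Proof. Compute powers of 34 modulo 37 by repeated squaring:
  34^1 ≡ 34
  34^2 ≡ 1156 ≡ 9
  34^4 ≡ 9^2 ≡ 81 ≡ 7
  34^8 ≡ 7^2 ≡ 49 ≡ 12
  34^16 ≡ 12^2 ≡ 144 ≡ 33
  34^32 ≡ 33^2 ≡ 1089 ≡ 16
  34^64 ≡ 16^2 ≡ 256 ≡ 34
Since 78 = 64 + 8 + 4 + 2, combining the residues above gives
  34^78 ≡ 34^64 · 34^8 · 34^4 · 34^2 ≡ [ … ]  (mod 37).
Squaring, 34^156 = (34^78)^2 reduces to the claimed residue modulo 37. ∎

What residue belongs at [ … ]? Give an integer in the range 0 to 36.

Multiply the listed residues: 34 · 12 · 7 · 9 = 408 → 2856 → 25704.
Reducing modulo 37: 25704 = 694·37 + 26, so 34^78 ≡ 26.

26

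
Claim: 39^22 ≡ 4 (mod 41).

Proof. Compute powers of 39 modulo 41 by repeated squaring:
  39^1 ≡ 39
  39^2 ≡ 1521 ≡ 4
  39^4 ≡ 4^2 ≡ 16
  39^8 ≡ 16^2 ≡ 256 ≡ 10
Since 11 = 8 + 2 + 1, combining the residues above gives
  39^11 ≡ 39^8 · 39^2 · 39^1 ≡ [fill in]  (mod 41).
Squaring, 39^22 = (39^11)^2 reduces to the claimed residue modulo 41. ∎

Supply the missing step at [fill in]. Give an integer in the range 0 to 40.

39^8 · 39^2 · 39^1 ≡ 10 · 4 · 39 = 1560.
1560 mod 41 = 2, so 39^11 ≡ 2 (mod 41).

2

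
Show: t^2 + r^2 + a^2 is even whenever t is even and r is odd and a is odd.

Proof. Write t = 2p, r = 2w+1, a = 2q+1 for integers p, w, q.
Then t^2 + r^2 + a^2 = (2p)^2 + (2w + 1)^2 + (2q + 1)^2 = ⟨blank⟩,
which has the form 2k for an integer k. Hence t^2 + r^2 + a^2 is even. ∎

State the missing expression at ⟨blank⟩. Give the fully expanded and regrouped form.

2(2p^2 + 2q^2 + 2q + 2w^2 + 2w + 1)

(2p)^2 + (2w + 1)^2 + (2q + 1)^2 = 4p^2 + 4q^2 + 4q + 4w^2 + 4w + 2
= 2(2p^2 + 2q^2 + 2q + 2w^2 + 2w + 1).
Since 2p^2 + 2q^2 + 2q + 2w^2 + 2w + 1 is an integer, the sum of squares is of the form 2k for an integer k.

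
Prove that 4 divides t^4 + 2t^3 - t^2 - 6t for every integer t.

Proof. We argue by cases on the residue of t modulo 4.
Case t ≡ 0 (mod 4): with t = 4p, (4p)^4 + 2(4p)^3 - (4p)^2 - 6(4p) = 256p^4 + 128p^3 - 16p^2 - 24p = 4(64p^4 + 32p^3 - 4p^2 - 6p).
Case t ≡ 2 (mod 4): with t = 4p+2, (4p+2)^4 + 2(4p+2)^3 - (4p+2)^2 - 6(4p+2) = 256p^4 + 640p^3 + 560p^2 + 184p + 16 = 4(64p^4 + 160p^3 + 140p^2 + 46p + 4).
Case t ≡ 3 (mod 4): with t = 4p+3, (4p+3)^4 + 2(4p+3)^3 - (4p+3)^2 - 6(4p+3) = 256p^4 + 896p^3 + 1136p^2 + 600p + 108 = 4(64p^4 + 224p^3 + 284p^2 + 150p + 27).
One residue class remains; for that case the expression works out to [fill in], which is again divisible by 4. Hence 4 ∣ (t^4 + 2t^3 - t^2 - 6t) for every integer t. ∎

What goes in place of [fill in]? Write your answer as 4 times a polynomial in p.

4(64p^4 + 96p^3 + 44p^2 + 2p - 1)

The residues treated are {0, 2, 3}, so the missing case is t ≡ 1 (mod 4); write t = 4p+1.
Then (4p+1)^4 + 2(4p+1)^3 - (4p+1)^2 - 6(4p+1) = 256p^4 + 384p^3 + 176p^2 + 8p - 4 = 4(64p^4 + 96p^3 + 44p^2 + 2p - 1).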